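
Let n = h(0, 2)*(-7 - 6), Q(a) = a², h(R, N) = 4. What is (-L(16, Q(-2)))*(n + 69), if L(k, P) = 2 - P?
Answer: 34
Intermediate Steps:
n = -52 (n = 4*(-7 - 6) = 4*(-13) = -52)
(-L(16, Q(-2)))*(n + 69) = (-(2 - 1*(-2)²))*(-52 + 69) = -(2 - 1*4)*17 = -(2 - 4)*17 = -1*(-2)*17 = 2*17 = 34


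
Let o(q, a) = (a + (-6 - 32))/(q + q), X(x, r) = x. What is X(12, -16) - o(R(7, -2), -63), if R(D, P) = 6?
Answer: 245/12 ≈ 20.417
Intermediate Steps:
o(q, a) = (-38 + a)/(2*q) (o(q, a) = (a - 38)/((2*q)) = (-38 + a)*(1/(2*q)) = (-38 + a)/(2*q))
X(12, -16) - o(R(7, -2), -63) = 12 - (-38 - 63)/(2*6) = 12 - (-101)/(2*6) = 12 - 1*(-101/12) = 12 + 101/12 = 245/12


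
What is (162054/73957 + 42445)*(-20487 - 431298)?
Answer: -1418273705000415/73957 ≈ -1.9177e+10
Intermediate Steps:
(162054/73957 + 42445)*(-20487 - 431298) = (162054*(1/73957) + 42445)*(-451785) = (162054/73957 + 42445)*(-451785) = (3139266919/73957)*(-451785) = -1418273705000415/73957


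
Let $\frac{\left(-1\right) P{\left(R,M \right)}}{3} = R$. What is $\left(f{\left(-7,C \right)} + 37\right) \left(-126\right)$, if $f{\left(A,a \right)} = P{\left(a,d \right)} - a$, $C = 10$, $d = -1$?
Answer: $378$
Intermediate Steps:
$P{\left(R,M \right)} = - 3 R$
$f{\left(A,a \right)} = - 4 a$ ($f{\left(A,a \right)} = - 3 a - a = - 4 a$)
$\left(f{\left(-7,C \right)} + 37\right) \left(-126\right) = \left(\left(-4\right) 10 + 37\right) \left(-126\right) = \left(-40 + 37\right) \left(-126\right) = \left(-3\right) \left(-126\right) = 378$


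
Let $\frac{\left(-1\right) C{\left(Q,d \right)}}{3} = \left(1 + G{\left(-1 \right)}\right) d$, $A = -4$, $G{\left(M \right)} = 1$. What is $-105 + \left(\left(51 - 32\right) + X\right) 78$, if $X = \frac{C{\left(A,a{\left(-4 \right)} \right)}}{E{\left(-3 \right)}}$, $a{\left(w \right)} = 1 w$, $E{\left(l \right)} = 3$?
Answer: $2001$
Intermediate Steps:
$a{\left(w \right)} = w$
$C{\left(Q,d \right)} = - 6 d$ ($C{\left(Q,d \right)} = - 3 \left(1 + 1\right) d = - 3 \cdot 2 d = - 6 d$)
$X = 8$ ($X = \frac{\left(-6\right) \left(-4\right)}{3} = 24 \cdot \frac{1}{3} = 8$)
$-105 + \left(\left(51 - 32\right) + X\right) 78 = -105 + \left(\left(51 - 32\right) + 8\right) 78 = -105 + \left(19 + 8\right) 78 = -105 + 27 \cdot 78 = -105 + 2106 = 2001$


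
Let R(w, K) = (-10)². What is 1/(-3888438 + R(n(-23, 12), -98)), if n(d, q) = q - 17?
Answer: -1/3888338 ≈ -2.5718e-7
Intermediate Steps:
n(d, q) = -17 + q
R(w, K) = 100
1/(-3888438 + R(n(-23, 12), -98)) = 1/(-3888438 + 100) = 1/(-3888338) = -1/3888338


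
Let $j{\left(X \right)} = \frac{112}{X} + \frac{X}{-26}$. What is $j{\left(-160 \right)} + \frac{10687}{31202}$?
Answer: $\frac{5877882}{1014065} \approx 5.7964$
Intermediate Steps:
$j{\left(X \right)} = \frac{112}{X} - \frac{X}{26}$ ($j{\left(X \right)} = \frac{112}{X} + X \left(- \frac{1}{26}\right) = \frac{112}{X} - \frac{X}{26}$)
$j{\left(-160 \right)} + \frac{10687}{31202} = \left(\frac{112}{-160} - - \frac{80}{13}\right) + \frac{10687}{31202} = \left(112 \left(- \frac{1}{160}\right) + \frac{80}{13}\right) + 10687 \cdot \frac{1}{31202} = \left(- \frac{7}{10} + \frac{80}{13}\right) + \frac{10687}{31202} = \frac{709}{130} + \frac{10687}{31202} = \frac{5877882}{1014065}$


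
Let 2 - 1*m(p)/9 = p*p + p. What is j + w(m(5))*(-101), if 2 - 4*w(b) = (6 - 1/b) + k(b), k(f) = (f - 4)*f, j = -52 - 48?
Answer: 1641960533/1008 ≈ 1.6289e+6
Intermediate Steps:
m(p) = 18 - 9*p - 9*p² (m(p) = 18 - 9*(p*p + p) = 18 - 9*(p² + p) = 18 - 9*(p + p²) = 18 + (-9*p - 9*p²) = 18 - 9*p - 9*p²)
j = -100
k(f) = f*(-4 + f) (k(f) = (-4 + f)*f = f*(-4 + f))
w(b) = -1 + 1/(4*b) - b*(-4 + b)/4 (w(b) = ½ - ((6 - 1/b) + b*(-4 + b))/4 = ½ - (6 - 1/b + b*(-4 + b))/4 = ½ + (-3/2 + 1/(4*b) - b*(-4 + b)/4) = -1 + 1/(4*b) - b*(-4 + b)/4)
j + w(m(5))*(-101) = -100 + ((1 - (18 - 9*5 - 9*5²)*(4 + (18 - 9*5 - 9*5²)*(-4 + (18 - 9*5 - 9*5²))))/(4*(18 - 9*5 - 9*5²)))*(-101) = -100 + ((1 - (18 - 45 - 9*25)*(4 + (18 - 45 - 9*25)*(-4 + (18 - 45 - 9*25))))/(4*(18 - 45 - 9*25)))*(-101) = -100 + ((1 - (18 - 45 - 225)*(4 + (18 - 45 - 225)*(-4 + (18 - 45 - 225))))/(4*(18 - 45 - 225)))*(-101) = -100 + ((¼)*(1 - 1*(-252)*(4 - 252*(-4 - 252)))/(-252))*(-101) = -100 + ((¼)*(-1/252)*(1 - 1*(-252)*(4 - 252*(-256))))*(-101) = -100 + ((¼)*(-1/252)*(1 - 1*(-252)*(4 + 64512)))*(-101) = -100 + ((¼)*(-1/252)*(1 - 1*(-252)*64516))*(-101) = -100 + ((¼)*(-1/252)*(1 + 16258032))*(-101) = -100 + ((¼)*(-1/252)*16258033)*(-101) = -100 - 16258033/1008*(-101) = -100 + 1642061333/1008 = 1641960533/1008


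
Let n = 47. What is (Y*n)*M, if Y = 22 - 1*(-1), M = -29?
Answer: -31349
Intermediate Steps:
Y = 23 (Y = 22 + 1 = 23)
(Y*n)*M = (23*47)*(-29) = 1081*(-29) = -31349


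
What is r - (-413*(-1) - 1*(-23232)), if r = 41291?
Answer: 17646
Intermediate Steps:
r - (-413*(-1) - 1*(-23232)) = 41291 - (-413*(-1) - 1*(-23232)) = 41291 - (413 + 23232) = 41291 - 1*23645 = 41291 - 23645 = 17646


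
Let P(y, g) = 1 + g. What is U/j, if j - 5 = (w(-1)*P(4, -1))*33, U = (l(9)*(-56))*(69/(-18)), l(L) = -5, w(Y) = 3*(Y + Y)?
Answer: -644/3 ≈ -214.67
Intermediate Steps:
w(Y) = 6*Y (w(Y) = 3*(2*Y) = 6*Y)
U = -3220/3 (U = (-5*(-56))*(69/(-18)) = 280*(69*(-1/18)) = 280*(-23/6) = -3220/3 ≈ -1073.3)
j = 5 (j = 5 + ((6*(-1))*(1 - 1))*33 = 5 - 6*0*33 = 5 + 0*33 = 5 + 0 = 5)
U/j = -3220/3/5 = -3220/3*⅕ = -644/3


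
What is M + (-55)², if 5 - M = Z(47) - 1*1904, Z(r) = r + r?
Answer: 4840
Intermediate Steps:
Z(r) = 2*r
M = 1815 (M = 5 - (2*47 - 1*1904) = 5 - (94 - 1904) = 5 - 1*(-1810) = 5 + 1810 = 1815)
M + (-55)² = 1815 + (-55)² = 1815 + 3025 = 4840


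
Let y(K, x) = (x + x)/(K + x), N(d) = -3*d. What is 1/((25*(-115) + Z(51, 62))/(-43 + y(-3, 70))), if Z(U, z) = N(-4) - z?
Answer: 2741/195975 ≈ 0.013986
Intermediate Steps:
y(K, x) = 2*x/(K + x) (y(K, x) = (2*x)/(K + x) = 2*x/(K + x))
Z(U, z) = 12 - z (Z(U, z) = -3*(-4) - z = 12 - z)
1/((25*(-115) + Z(51, 62))/(-43 + y(-3, 70))) = 1/((25*(-115) + (12 - 1*62))/(-43 + 2*70/(-3 + 70))) = 1/((-2875 + (12 - 62))/(-43 + 2*70/67)) = 1/((-2875 - 50)/(-43 + 2*70*(1/67))) = 1/(-2925/(-43 + 140/67)) = 1/(-2925/(-2741/67)) = 1/(-2925*(-67/2741)) = 1/(195975/2741) = 2741/195975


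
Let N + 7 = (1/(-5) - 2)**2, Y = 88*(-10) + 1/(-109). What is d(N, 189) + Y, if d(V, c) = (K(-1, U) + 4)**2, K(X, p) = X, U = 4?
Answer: -94940/109 ≈ -871.01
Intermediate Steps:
Y = -95921/109 (Y = -880 - 1/109 = -95921/109 ≈ -880.01)
N = -54/25 (N = -7 + (1/(-5) - 2)**2 = -7 + (-1/5 - 2)**2 = -7 + (-11/5)**2 = -7 + 121/25 = -54/25 ≈ -2.1600)
d(V, c) = 9 (d(V, c) = (-1 + 4)**2 = 3**2 = 9)
d(N, 189) + Y = 9 - 95921/109 = -94940/109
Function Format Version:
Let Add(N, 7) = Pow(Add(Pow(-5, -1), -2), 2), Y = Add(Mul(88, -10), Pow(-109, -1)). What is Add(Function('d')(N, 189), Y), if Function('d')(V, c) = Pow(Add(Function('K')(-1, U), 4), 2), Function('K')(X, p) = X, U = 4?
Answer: Rational(-94940, 109) ≈ -871.01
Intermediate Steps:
Y = Rational(-95921, 109) (Y = Add(-880, Rational(-1, 109)) = Rational(-95921, 109) ≈ -880.01)
N = Rational(-54, 25) (N = Add(-7, Pow(Add(Pow(-5, -1), -2), 2)) = Add(-7, Pow(Add(Rational(-1, 5), -2), 2)) = Add(-7, Pow(Rational(-11, 5), 2)) = Add(-7, Rational(121, 25)) = Rational(-54, 25) ≈ -2.1600)
Function('d')(V, c) = 9 (Function('d')(V, c) = Pow(Add(-1, 4), 2) = Pow(3, 2) = 9)
Add(Function('d')(N, 189), Y) = Add(9, Rational(-95921, 109)) = Rational(-94940, 109)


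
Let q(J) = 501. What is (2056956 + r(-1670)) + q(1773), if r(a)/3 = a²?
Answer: 10424157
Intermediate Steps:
r(a) = 3*a²
(2056956 + r(-1670)) + q(1773) = (2056956 + 3*(-1670)²) + 501 = (2056956 + 3*2788900) + 501 = (2056956 + 8366700) + 501 = 10423656 + 501 = 10424157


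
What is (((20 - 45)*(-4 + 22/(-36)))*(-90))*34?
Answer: -352750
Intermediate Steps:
(((20 - 45)*(-4 + 22/(-36)))*(-90))*34 = (-25*(-4 + 22*(-1/36))*(-90))*34 = (-25*(-4 - 11/18)*(-90))*34 = (-25*(-83/18)*(-90))*34 = ((2075/18)*(-90))*34 = -10375*34 = -352750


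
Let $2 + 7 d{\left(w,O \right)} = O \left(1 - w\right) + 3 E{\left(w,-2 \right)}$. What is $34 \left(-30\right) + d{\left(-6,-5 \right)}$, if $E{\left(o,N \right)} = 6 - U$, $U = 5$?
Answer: $- \frac{7174}{7} \approx -1024.9$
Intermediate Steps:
$E{\left(o,N \right)} = 1$ ($E{\left(o,N \right)} = 6 - 5 = 1$)
$d{\left(w,O \right)} = \frac{1}{7} + \frac{O \left(1 - w\right)}{7}$ ($d{\left(w,O \right)} = - \frac{2}{7} + \frac{O \left(1 - w\right) + 3 \cdot 1}{7} = - \frac{2}{7} + \frac{O \left(1 - w\right) + 3}{7} = - \frac{2}{7} + \frac{3 + O \left(1 - w\right)}{7} = - \frac{2}{7} + \left(\frac{3}{7} + \frac{O \left(1 - w\right)}{7}\right) = \frac{1}{7} + \frac{O \left(1 - w\right)}{7}$)
$34 \left(-30\right) + d{\left(-6,-5 \right)} = 34 \left(-30\right) + \left(\frac{1}{7} + \frac{1}{7} \left(-5\right) - \left(- \frac{5}{7}\right) \left(-6\right)\right) = -1020 - \frac{34}{7} = - \frac{7174}{7}$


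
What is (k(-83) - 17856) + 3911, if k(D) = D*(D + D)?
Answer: -167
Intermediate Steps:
k(D) = 2*D**2 (k(D) = D*(2*D) = 2*D**2)
(k(-83) - 17856) + 3911 = (2*(-83)**2 - 17856) + 3911 = (2*6889 - 17856) + 3911 = (13778 - 17856) + 3911 = -4078 + 3911 = -167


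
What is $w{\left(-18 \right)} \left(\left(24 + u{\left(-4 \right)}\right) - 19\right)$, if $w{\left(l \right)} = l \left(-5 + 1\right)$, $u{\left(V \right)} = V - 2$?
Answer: $-72$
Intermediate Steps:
$u{\left(V \right)} = -2 + V$
$w{\left(l \right)} = - 4 l$ ($w{\left(l \right)} = l \left(-4\right) = - 4 l$)
$w{\left(-18 \right)} \left(\left(24 + u{\left(-4 \right)}\right) - 19\right) = \left(-4\right) \left(-18\right) \left(\left(24 - 6\right) - 19\right) = 72 \left(\left(24 - 6\right) - 19\right) = 72 \left(18 - 19\right) = 72 \left(-1\right) = -72$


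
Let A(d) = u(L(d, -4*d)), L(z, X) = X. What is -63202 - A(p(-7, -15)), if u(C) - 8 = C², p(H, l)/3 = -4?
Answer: -65514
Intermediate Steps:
p(H, l) = -12 (p(H, l) = 3*(-4) = -12)
u(C) = 8 + C²
A(d) = 8 + 16*d² (A(d) = 8 + (-4*d)² = 8 + 16*d²)
-63202 - A(p(-7, -15)) = -63202 - (8 + 16*(-12)²) = -63202 - (8 + 16*144) = -63202 - (8 + 2304) = -63202 - 1*2312 = -63202 - 2312 = -65514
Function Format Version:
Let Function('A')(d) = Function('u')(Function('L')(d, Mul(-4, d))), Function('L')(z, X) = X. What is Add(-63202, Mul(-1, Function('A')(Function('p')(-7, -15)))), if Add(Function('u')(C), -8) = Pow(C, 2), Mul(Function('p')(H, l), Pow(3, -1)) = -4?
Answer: -65514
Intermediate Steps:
Function('p')(H, l) = -12 (Function('p')(H, l) = Mul(3, -4) = -12)
Function('u')(C) = Add(8, Pow(C, 2))
Function('A')(d) = Add(8, Mul(16, Pow(d, 2))) (Function('A')(d) = Add(8, Pow(Mul(-4, d), 2)) = Add(8, Mul(16, Pow(d, 2))))
Add(-63202, Mul(-1, Function('A')(Function('p')(-7, -15)))) = Add(-63202, Mul(-1, Add(8, Mul(16, Pow(-12, 2))))) = Add(-63202, Mul(-1, Add(8, Mul(16, 144)))) = Add(-63202, Mul(-1, Add(8, 2304))) = Add(-63202, Mul(-1, 2312)) = Add(-63202, -2312) = -65514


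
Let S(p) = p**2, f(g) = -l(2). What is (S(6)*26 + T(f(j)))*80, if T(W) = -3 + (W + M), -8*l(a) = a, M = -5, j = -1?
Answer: 74260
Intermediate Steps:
l(a) = -a/8
f(g) = 1/4 (f(g) = -(-1)*2/8 = -1*(-1/4) = 1/4)
T(W) = -8 + W (T(W) = -3 + (W - 5) = -3 + (-5 + W) = -8 + W)
(S(6)*26 + T(f(j)))*80 = (6**2*26 + (-8 + 1/4))*80 = (36*26 - 31/4)*80 = (936 - 31/4)*80 = (3713/4)*80 = 74260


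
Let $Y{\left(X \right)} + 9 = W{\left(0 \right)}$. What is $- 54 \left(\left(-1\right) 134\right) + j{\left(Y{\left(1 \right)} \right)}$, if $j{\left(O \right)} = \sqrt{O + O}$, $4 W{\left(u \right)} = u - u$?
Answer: $7236 + 3 i \sqrt{2} \approx 7236.0 + 4.2426 i$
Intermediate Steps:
$W{\left(u \right)} = 0$ ($W{\left(u \right)} = \frac{u - u}{4} = \frac{1}{4} \cdot 0 = 0$)
$Y{\left(X \right)} = -9$ ($Y{\left(X \right)} = -9 + 0 = -9$)
$j{\left(O \right)} = \sqrt{2} \sqrt{O}$ ($j{\left(O \right)} = \sqrt{2 O} = \sqrt{2} \sqrt{O}$)
$- 54 \left(\left(-1\right) 134\right) + j{\left(Y{\left(1 \right)} \right)} = - 54 \left(\left(-1\right) 134\right) + \sqrt{2} \sqrt{-9} = \left(-54\right) \left(-134\right) + \sqrt{2} \cdot 3 i = 7236 + 3 i \sqrt{2}$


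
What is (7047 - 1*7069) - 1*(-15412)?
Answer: 15390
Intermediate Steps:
(7047 - 1*7069) - 1*(-15412) = (7047 - 7069) + 15412 = -22 + 15412 = 15390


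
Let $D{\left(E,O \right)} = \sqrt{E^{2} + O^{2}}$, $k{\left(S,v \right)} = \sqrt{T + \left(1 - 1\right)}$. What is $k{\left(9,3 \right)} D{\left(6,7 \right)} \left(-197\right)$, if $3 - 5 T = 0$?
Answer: $- 197 \sqrt{51} \approx -1406.9$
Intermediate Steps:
$T = \frac{3}{5}$ ($T = \frac{3}{5} - 0 = \frac{3}{5} + 0 = \frac{3}{5} \approx 0.6$)
$k{\left(S,v \right)} = \frac{\sqrt{15}}{5}$ ($k{\left(S,v \right)} = \sqrt{\frac{3}{5} + \left(1 - 1\right)} = \sqrt{\frac{3}{5} + 0} = \sqrt{\frac{3}{5}} = \frac{\sqrt{15}}{5}$)
$k{\left(9,3 \right)} D{\left(6,7 \right)} \left(-197\right) = \frac{\sqrt{15}}{5} \sqrt{6^{2} + 7^{2}} \left(-197\right) = \frac{\sqrt{15}}{5} \sqrt{36 + 49} \left(-197\right) = \frac{\sqrt{15}}{5} \sqrt{85} \left(-197\right) = \sqrt{51} \left(-197\right) = - 197 \sqrt{51}$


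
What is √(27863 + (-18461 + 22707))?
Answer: √32109 ≈ 179.19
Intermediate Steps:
√(27863 + (-18461 + 22707)) = √(27863 + 4246) = √32109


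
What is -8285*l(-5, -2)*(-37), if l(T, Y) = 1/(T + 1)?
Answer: -306545/4 ≈ -76636.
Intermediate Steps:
l(T, Y) = 1/(1 + T)
-8285*l(-5, -2)*(-37) = -8285*(-37)/(1 - 5) = -8285*(-37)/(-4) = -(-8285)*(-37)/4 = -8285*37/4 = -306545/4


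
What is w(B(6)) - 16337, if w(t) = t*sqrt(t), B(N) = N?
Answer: -16337 + 6*sqrt(6) ≈ -16322.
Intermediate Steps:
w(t) = t**(3/2)
w(B(6)) - 16337 = 6**(3/2) - 16337 = 6*sqrt(6) - 16337 = -16337 + 6*sqrt(6)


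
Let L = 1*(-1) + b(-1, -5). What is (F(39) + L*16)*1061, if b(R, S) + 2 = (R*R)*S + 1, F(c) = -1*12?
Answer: -131564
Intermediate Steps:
F(c) = -12
b(R, S) = -1 + S*R² (b(R, S) = -2 + ((R*R)*S + 1) = -2 + (R²*S + 1) = -2 + (S*R² + 1) = -2 + (1 + S*R²) = -1 + S*R²)
L = -7 (L = 1*(-1) + (-1 - 5*(-1)²) = -1 + (-1 - 5*1) = -1 + (-1 - 5) = -1 - 6 = -7)
(F(39) + L*16)*1061 = (-12 - 7*16)*1061 = (-12 - 112)*1061 = -124*1061 = -131564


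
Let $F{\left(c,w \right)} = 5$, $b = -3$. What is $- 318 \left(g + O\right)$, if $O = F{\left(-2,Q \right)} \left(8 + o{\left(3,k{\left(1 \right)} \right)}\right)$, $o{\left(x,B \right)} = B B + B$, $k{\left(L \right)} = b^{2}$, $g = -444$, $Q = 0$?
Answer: $-14628$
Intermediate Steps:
$k{\left(L \right)} = 9$ ($k{\left(L \right)} = \left(-3\right)^{2} = 9$)
$o{\left(x,B \right)} = B + B^{2}$ ($o{\left(x,B \right)} = B^{2} + B = B + B^{2}$)
$O = 490$ ($O = 5 \left(8 + 9 \left(1 + 9\right)\right) = 5 \left(8 + 9 \cdot 10\right) = 5 \left(8 + 90\right) = 5 \cdot 98 = 490$)
$- 318 \left(g + O\right) = - 318 \left(-444 + 490\right) = \left(-318\right) 46 = -14628$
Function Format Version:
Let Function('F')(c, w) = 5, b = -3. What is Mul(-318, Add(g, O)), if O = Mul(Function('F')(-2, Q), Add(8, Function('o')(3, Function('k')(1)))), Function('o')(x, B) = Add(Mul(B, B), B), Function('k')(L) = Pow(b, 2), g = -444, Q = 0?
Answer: -14628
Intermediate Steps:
Function('k')(L) = 9 (Function('k')(L) = Pow(-3, 2) = 9)
Function('o')(x, B) = Add(B, Pow(B, 2)) (Function('o')(x, B) = Add(Pow(B, 2), B) = Add(B, Pow(B, 2)))
O = 490 (O = Mul(5, Add(8, Mul(9, Add(1, 9)))) = Mul(5, Add(8, Mul(9, 10))) = Mul(5, Add(8, 90)) = Mul(5, 98) = 490)
Mul(-318, Add(g, O)) = Mul(-318, Add(-444, 490)) = Mul(-318, 46) = -14628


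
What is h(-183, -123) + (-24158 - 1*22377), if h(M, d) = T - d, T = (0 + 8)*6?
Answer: -46364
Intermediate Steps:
T = 48 (T = 8*6 = 48)
h(M, d) = 48 - d
h(-183, -123) + (-24158 - 1*22377) = (48 - 1*(-123)) + (-24158 - 1*22377) = (48 + 123) + (-24158 - 22377) = 171 - 46535 = -46364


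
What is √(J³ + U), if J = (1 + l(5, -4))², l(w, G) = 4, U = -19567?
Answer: 3*I*√438 ≈ 62.785*I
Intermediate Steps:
J = 25 (J = (1 + 4)² = 5² = 25)
√(J³ + U) = √(25³ - 19567) = √(15625 - 19567) = √(-3942) = 3*I*√438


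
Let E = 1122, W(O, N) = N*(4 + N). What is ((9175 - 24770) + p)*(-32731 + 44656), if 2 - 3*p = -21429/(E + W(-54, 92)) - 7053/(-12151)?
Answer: -2499066149970375/13439006 ≈ -1.8596e+8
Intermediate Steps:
p = 16002975/13439006 (p = ⅔ - (-21429/(1122 + 92*(4 + 92)) - 7053/(-12151))/3 = ⅔ - (-21429/(1122 + 92*96) - 7053*(-1/12151))/3 = ⅔ - (-21429/(1122 + 8832) + 7053/12151)/3 = ⅔ - (-21429/9954 + 7053/12151)/3 = ⅔ - (-21429*1/9954 + 7053/12151)/3 = ⅔ - (-2381/1106 + 7053/12151)/3 = ⅔ - ⅓*(-21130913/13439006) = ⅔ + 21130913/40317018 = 16002975/13439006 ≈ 1.1908)
((9175 - 24770) + p)*(-32731 + 44656) = ((9175 - 24770) + 16002975/13439006)*(-32731 + 44656) = (-15595 + 16002975/13439006)*11925 = -209565295595/13439006*11925 = -2499066149970375/13439006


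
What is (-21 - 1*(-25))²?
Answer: 16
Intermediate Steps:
(-21 - 1*(-25))² = (-21 + 25)² = 4² = 16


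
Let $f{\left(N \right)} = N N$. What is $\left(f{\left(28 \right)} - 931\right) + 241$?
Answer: $94$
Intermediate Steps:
$f{\left(N \right)} = N^{2}$
$\left(f{\left(28 \right)} - 931\right) + 241 = \left(28^{2} - 931\right) + 241 = \left(784 - 931\right) + 241 = -147 + 241 = 94$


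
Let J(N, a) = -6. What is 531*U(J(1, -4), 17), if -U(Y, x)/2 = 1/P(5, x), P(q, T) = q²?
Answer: -1062/25 ≈ -42.480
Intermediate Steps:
U(Y, x) = -2/25 (U(Y, x) = -2/(5²) = -2/25)
531*U(J(1, -4), 17) = 531*(-2/25) = -1062/25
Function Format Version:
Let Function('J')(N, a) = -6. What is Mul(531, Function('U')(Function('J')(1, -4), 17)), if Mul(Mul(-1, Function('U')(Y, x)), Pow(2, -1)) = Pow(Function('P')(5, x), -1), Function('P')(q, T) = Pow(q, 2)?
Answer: Rational(-1062, 25) ≈ -42.480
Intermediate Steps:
Function('U')(Y, x) = Rational(-2, 25) (Function('U')(Y, x) = Mul(-2, Pow(Pow(5, 2), -1)) = Mul(-2, Pow(25, -1)) = Mul(-2, Rational(1, 25)) = Rational(-2, 25))
Mul(531, Function('U')(Function('J')(1, -4), 17)) = Mul(531, Rational(-2, 25)) = Rational(-1062, 25)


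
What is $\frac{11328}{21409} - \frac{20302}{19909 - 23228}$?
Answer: $\frac{472243150}{71056471} \approx 6.646$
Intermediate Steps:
$\frac{11328}{21409} - \frac{20302}{19909 - 23228} = 11328 \cdot \frac{1}{21409} - \frac{20302}{19909 - 23228} = \frac{11328}{21409} - \frac{20302}{-3319} = \frac{11328}{21409} - - \frac{20302}{3319} = \frac{11328}{21409} + \frac{20302}{3319} = \frac{472243150}{71056471}$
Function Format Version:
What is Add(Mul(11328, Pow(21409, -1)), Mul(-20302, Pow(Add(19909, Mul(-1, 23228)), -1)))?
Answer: Rational(472243150, 71056471) ≈ 6.6460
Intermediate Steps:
Add(Mul(11328, Pow(21409, -1)), Mul(-20302, Pow(Add(19909, Mul(-1, 23228)), -1))) = Add(Mul(11328, Rational(1, 21409)), Mul(-20302, Pow(Add(19909, -23228), -1))) = Add(Rational(11328, 21409), Mul(-20302, Pow(-3319, -1))) = Add(Rational(11328, 21409), Mul(-20302, Rational(-1, 3319))) = Add(Rational(11328, 21409), Rational(20302, 3319)) = Rational(472243150, 71056471)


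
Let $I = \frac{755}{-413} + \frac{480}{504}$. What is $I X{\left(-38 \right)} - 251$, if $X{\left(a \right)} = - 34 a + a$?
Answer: $- \frac{79599}{59} \approx -1349.1$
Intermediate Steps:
$X{\left(a \right)} = - 33 a$
$I = - \frac{155}{177}$ ($I = 755 \left(- \frac{1}{413}\right) + 480 \cdot \frac{1}{504} = - \frac{755}{413} + \frac{20}{21} = - \frac{155}{177} \approx -0.87571$)
$I X{\left(-38 \right)} - 251 = - \frac{155 \left(\left(-33\right) \left(-38\right)\right)}{177} - 251 = \left(- \frac{155}{177}\right) 1254 - 251 = - \frac{64790}{59} - 251 = - \frac{79599}{59}$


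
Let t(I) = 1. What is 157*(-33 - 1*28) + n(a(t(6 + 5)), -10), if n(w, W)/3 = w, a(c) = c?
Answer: -9574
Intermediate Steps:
n(w, W) = 3*w
157*(-33 - 1*28) + n(a(t(6 + 5)), -10) = 157*(-33 - 1*28) + 3*1 = 157*(-33 - 28) + 3 = 157*(-61) + 3 = -9577 + 3 = -9574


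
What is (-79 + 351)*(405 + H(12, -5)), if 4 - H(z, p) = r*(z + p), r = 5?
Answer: 101728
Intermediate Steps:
H(z, p) = 4 - 5*p - 5*z (H(z, p) = 4 - 5*(z + p) = 4 - 5*(p + z) = 4 - (5*p + 5*z) = 4 + (-5*p - 5*z) = 4 - 5*p - 5*z)
(-79 + 351)*(405 + H(12, -5)) = (-79 + 351)*(405 + (4 - 5*(-5) - 5*12)) = 272*(405 + (4 + 25 - 60)) = 272*(405 - 31) = 272*374 = 101728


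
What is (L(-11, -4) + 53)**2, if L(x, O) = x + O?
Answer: 1444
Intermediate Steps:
L(x, O) = O + x
(L(-11, -4) + 53)**2 = ((-4 - 11) + 53)**2 = (-15 + 53)**2 = 38**2 = 1444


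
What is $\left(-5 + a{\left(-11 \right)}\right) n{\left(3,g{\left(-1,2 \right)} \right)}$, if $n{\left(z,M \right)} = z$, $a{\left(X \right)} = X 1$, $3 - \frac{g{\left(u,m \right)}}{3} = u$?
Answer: $-48$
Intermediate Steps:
$g{\left(u,m \right)} = 9 - 3 u$
$a{\left(X \right)} = X$
$\left(-5 + a{\left(-11 \right)}\right) n{\left(3,g{\left(-1,2 \right)} \right)} = \left(-5 - 11\right) 3 = \left(-16\right) 3 = -48$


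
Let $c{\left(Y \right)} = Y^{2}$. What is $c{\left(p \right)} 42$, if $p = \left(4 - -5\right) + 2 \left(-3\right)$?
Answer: $378$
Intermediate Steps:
$p = 3$ ($p = \left(4 + 5\right) - 6 = 9 - 6 = 3$)
$c{\left(p \right)} 42 = 3^{2} \cdot 42 = 9 \cdot 42 = 378$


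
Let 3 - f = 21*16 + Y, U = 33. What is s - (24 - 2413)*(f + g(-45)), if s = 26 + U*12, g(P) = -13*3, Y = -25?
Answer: -828561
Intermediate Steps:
g(P) = -39
f = -308 (f = 3 - (21*16 - 25) = 3 - (336 - 25) = 3 - 1*311 = 3 - 311 = -308)
s = 422 (s = 26 + 33*12 = 26 + 396 = 422)
s - (24 - 2413)*(f + g(-45)) = 422 - (24 - 2413)*(-308 - 39) = 422 - (-2389)*(-347) = 422 - 1*828983 = 422 - 828983 = -828561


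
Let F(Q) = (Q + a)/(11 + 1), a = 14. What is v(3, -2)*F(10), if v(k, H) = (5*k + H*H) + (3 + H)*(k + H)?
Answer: 40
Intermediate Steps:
v(k, H) = H**2 + 5*k + (3 + H)*(H + k) (v(k, H) = (5*k + H**2) + (3 + H)*(H + k) = (H**2 + 5*k) + (3 + H)*(H + k) = H**2 + 5*k + (3 + H)*(H + k))
F(Q) = 7/6 + Q/12 (F(Q) = (Q + 14)/(11 + 1) = (14 + Q)/12 = (14 + Q)*(1/12) = 7/6 + Q/12)
v(3, -2)*F(10) = (2*(-2)**2 + 3*(-2) + 8*3 - 2*3)*(7/6 + (1/12)*10) = (2*4 - 6 + 24 - 6)*(7/6 + 5/6) = (8 - 6 + 24 - 6)*2 = 20*2 = 40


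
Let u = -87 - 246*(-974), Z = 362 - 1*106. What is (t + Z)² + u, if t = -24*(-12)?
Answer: 535453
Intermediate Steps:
Z = 256 (Z = 362 - 106 = 256)
t = 288
u = 239517 (u = -87 + 239604 = 239517)
(t + Z)² + u = (288 + 256)² + 239517 = 544² + 239517 = 295936 + 239517 = 535453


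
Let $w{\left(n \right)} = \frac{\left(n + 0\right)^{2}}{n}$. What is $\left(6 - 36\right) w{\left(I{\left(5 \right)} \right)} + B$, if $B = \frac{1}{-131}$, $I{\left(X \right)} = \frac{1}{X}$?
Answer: $- \frac{787}{131} \approx -6.0076$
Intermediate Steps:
$B = - \frac{1}{131} \approx -0.0076336$
$w{\left(n \right)} = n$ ($w{\left(n \right)} = \frac{n^{2}}{n} = n$)
$\left(6 - 36\right) w{\left(I{\left(5 \right)} \right)} + B = \frac{6 - 36}{5} - \frac{1}{131} = \left(6 - 36\right) \frac{1}{5} - \frac{1}{131} = \left(-30\right) \frac{1}{5} - \frac{1}{131} = -6 - \frac{1}{131} = - \frac{787}{131}$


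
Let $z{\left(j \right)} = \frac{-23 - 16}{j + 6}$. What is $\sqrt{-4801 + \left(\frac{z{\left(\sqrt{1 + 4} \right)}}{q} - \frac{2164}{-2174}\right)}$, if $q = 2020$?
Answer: $\frac{\sqrt{-34713230399182455 - 5785534521363500 \sqrt{5}}}{1097870 \sqrt{6 + \sqrt{5}}} \approx 69.282 i$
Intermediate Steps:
$z{\left(j \right)} = - \frac{39}{6 + j}$
$\sqrt{-4801 + \left(\frac{z{\left(\sqrt{1 + 4} \right)}}{q} - \frac{2164}{-2174}\right)} = \sqrt{-4801 + \left(\frac{\left(-39\right) \frac{1}{6 + \sqrt{1 + 4}}}{2020} - \frac{2164}{-2174}\right)} = \sqrt{-4801 + \left(- \frac{39}{6 + \sqrt{5}} \cdot \frac{1}{2020} - - \frac{1082}{1087}\right)} = \sqrt{-4801 + \left(- \frac{39}{2020 \left(6 + \sqrt{5}\right)} + \frac{1082}{1087}\right)} = \sqrt{-4801 + \left(\frac{1082}{1087} - \frac{39}{2020 \left(6 + \sqrt{5}\right)}\right)} = \sqrt{- \frac{5217605}{1087} - \frac{39}{2020 \left(6 + \sqrt{5}\right)}}$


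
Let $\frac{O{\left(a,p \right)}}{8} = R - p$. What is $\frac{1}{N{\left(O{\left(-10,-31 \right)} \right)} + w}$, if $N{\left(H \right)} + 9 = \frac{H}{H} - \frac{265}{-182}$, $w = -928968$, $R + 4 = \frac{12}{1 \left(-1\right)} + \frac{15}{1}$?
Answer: $- \frac{182}{169073367} \approx -1.0765 \cdot 10^{-6}$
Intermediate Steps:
$R = -1$ ($R = -4 + \left(\frac{12}{1 \left(-1\right)} + \frac{15}{1}\right) = -4 + \left(\frac{12}{-1} + 15 \cdot 1\right) = -4 + \left(12 \left(-1\right) + 15\right) = -4 + \left(-12 + 15\right) = -4 + 3 = -1$)
$O{\left(a,p \right)} = -8 - 8 p$ ($O{\left(a,p \right)} = 8 \left(-1 - p\right) = -8 - 8 p$)
$N{\left(H \right)} = - \frac{1191}{182}$ ($N{\left(H \right)} = -9 + \left(\frac{H}{H} - \frac{265}{-182}\right) = -9 + \left(1 - - \frac{265}{182}\right) = -9 + \left(1 + \frac{265}{182}\right) = -9 + \frac{447}{182} = - \frac{1191}{182}$)
$\frac{1}{N{\left(O{\left(-10,-31 \right)} \right)} + w} = \frac{1}{- \frac{1191}{182} - 928968} = \frac{1}{- \frac{169073367}{182}} = - \frac{182}{169073367}$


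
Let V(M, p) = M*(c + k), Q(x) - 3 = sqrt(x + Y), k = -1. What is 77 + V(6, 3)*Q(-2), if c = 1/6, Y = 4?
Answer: 62 - 5*sqrt(2) ≈ 54.929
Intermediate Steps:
c = 1/6 ≈ 0.16667
Q(x) = 3 + sqrt(4 + x) (Q(x) = 3 + sqrt(x + 4) = 3 + sqrt(4 + x))
V(M, p) = -5*M/6 (V(M, p) = M*(1/6 - 1) = M*(-5/6) = -5*M/6)
77 + V(6, 3)*Q(-2) = 77 + (-5/6*6)*(3 + sqrt(4 - 2)) = 77 - 5*(3 + sqrt(2)) = 77 + (-15 - 5*sqrt(2)) = 62 - 5*sqrt(2)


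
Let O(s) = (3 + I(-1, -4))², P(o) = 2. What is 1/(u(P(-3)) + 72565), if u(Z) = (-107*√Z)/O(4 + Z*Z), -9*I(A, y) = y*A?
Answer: 20306662165/1473552789769447 + 4584843*√2/1473552789769447 ≈ 1.3785e-5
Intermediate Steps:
I(A, y) = -A*y/9 (I(A, y) = -y*A/9 = -A*y/9)
O(s) = 529/81 (O(s) = (3 - ⅑*(-1)*(-4))² = (3 - 4/9)² = (23/9)² = 529/81)
u(Z) = -8667*√Z/529 (u(Z) = (-107*√Z)/(529/81) = -107*√Z*(81/529) = -8667*√Z/529)
1/(u(P(-3)) + 72565) = 1/(-8667*√2/529 + 72565) = 1/(72565 - 8667*√2/529)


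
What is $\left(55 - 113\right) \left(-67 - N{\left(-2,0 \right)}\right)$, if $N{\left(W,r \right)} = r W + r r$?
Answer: $3886$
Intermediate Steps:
$N{\left(W,r \right)} = r^{2} + W r$ ($N{\left(W,r \right)} = W r + r^{2} = r^{2} + W r$)
$\left(55 - 113\right) \left(-67 - N{\left(-2,0 \right)}\right) = \left(55 - 113\right) \left(-67 - 0 \left(-2 + 0\right)\right) = - 58 \left(-67 - 0 \left(-2\right)\right) = - 58 \left(-67 - 0\right) = - 58 \left(-67 + 0\right) = \left(-58\right) \left(-67\right) = 3886$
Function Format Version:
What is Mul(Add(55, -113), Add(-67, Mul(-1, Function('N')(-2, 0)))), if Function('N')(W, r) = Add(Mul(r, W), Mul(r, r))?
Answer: 3886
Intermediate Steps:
Function('N')(W, r) = Add(Pow(r, 2), Mul(W, r)) (Function('N')(W, r) = Add(Mul(W, r), Pow(r, 2)) = Add(Pow(r, 2), Mul(W, r)))
Mul(Add(55, -113), Add(-67, Mul(-1, Function('N')(-2, 0)))) = Mul(Add(55, -113), Add(-67, Mul(-1, Mul(0, Add(-2, 0))))) = Mul(-58, Add(-67, Mul(-1, Mul(0, -2)))) = Mul(-58, Add(-67, Mul(-1, 0))) = Mul(-58, Add(-67, 0)) = Mul(-58, -67) = 3886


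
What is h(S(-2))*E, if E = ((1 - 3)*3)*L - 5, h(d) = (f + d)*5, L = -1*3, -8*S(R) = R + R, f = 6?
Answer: 845/2 ≈ 422.50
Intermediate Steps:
S(R) = -R/4 (S(R) = -(R + R)/8 = -R/4)
L = -3
h(d) = 30 + 5*d (h(d) = (6 + d)*5 = 30 + 5*d)
E = 13 (E = ((1 - 3)*3)*(-3) - 5 = -2*3*(-3) - 5 = -6*(-3) - 5 = 18 - 5 = 13)
h(S(-2))*E = (30 + 5*(-¼*(-2)))*13 = (30 + 5*(½))*13 = (30 + 5/2)*13 = (65/2)*13 = 845/2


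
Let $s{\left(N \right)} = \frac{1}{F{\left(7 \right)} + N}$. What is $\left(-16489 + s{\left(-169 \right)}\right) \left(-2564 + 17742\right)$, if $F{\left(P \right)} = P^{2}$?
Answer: $- \frac{15016210109}{60} \approx -2.5027 \cdot 10^{8}$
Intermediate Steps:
$s{\left(N \right)} = \frac{1}{49 + N}$ ($s{\left(N \right)} = \frac{1}{7^{2} + N} = \frac{1}{49 + N}$)
$\left(-16489 + s{\left(-169 \right)}\right) \left(-2564 + 17742\right) = \left(-16489 + \frac{1}{49 - 169}\right) \left(-2564 + 17742\right) = \left(-16489 + \frac{1}{-120}\right) 15178 = \left(-16489 - \frac{1}{120}\right) 15178 = \left(- \frac{1978681}{120}\right) 15178 = - \frac{15016210109}{60}$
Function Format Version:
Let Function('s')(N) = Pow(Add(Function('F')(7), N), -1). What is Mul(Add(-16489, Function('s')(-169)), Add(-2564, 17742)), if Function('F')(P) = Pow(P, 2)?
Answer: Rational(-15016210109, 60) ≈ -2.5027e+8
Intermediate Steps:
Function('s')(N) = Pow(Add(49, N), -1) (Function('s')(N) = Pow(Add(Pow(7, 2), N), -1) = Pow(Add(49, N), -1))
Mul(Add(-16489, Function('s')(-169)), Add(-2564, 17742)) = Mul(Add(-16489, Pow(Add(49, -169), -1)), Add(-2564, 17742)) = Mul(Add(-16489, Pow(-120, -1)), 15178) = Mul(Add(-16489, Rational(-1, 120)), 15178) = Mul(Rational(-1978681, 120), 15178) = Rational(-15016210109, 60)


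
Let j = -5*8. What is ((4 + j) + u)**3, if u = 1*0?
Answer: -46656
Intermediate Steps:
j = -40
u = 0
((4 + j) + u)**3 = ((4 - 40) + 0)**3 = (-36 + 0)**3 = (-36)**3 = -46656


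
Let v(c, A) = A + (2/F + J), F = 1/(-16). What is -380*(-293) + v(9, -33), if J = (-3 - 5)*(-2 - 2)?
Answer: 111307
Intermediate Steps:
F = -1/16 ≈ -0.062500
J = 32 (J = -8*(-4) = 32)
v(c, A) = A (v(c, A) = A + (2/(-1/16) + 32) = A + (2*(-16) + 32) = A + (-32 + 32) = A + 0 = A)
-380*(-293) + v(9, -33) = -380*(-293) - 33 = 111340 - 33 = 111307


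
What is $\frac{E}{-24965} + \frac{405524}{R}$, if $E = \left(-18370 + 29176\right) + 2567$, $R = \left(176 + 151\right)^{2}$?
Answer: $\frac{8693945143}{2669482485} \approx 3.2568$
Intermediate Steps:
$R = 106929$ ($R = 327^{2} = 106929$)
$E = 13373$ ($E = 10806 + 2567 = 13373$)
$\frac{E}{-24965} + \frac{405524}{R} = \frac{13373}{-24965} + \frac{405524}{106929} = 13373 \left(- \frac{1}{24965}\right) + 405524 \cdot \frac{1}{106929} = - \frac{13373}{24965} + \frac{405524}{106929} = \frac{8693945143}{2669482485}$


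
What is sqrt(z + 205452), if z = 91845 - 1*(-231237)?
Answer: 3*sqrt(58726) ≈ 727.00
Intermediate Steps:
z = 323082 (z = 91845 + 231237 = 323082)
sqrt(z + 205452) = sqrt(323082 + 205452) = sqrt(528534) = 3*sqrt(58726)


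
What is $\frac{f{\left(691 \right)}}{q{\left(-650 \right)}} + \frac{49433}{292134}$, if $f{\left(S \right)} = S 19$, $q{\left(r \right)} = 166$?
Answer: $\frac{960908291}{12123561} \approx 79.26$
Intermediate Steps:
$f{\left(S \right)} = 19 S$
$\frac{f{\left(691 \right)}}{q{\left(-650 \right)}} + \frac{49433}{292134} = \frac{19 \cdot 691}{166} + \frac{49433}{292134} = 13129 \cdot \frac{1}{166} + 49433 \cdot \frac{1}{292134} = \frac{13129}{166} + \frac{49433}{292134} = \frac{960908291}{12123561}$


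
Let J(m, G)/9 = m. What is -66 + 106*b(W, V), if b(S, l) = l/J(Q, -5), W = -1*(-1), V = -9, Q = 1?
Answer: -172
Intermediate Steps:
W = 1
J(m, G) = 9*m
b(S, l) = l/9 (b(S, l) = l/((9*1)) = l/9)
-66 + 106*b(W, V) = -66 + 106*((1/9)*(-9)) = -66 + 106*(-1) = -66 - 106 = -172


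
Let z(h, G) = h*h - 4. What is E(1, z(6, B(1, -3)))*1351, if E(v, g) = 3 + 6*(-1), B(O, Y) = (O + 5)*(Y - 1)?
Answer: -4053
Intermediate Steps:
B(O, Y) = (-1 + Y)*(5 + O) (B(O, Y) = (5 + O)*(-1 + Y) = (-1 + Y)*(5 + O))
z(h, G) = -4 + h² (z(h, G) = h² - 4 = -4 + h²)
E(v, g) = -3 (E(v, g) = 3 - 6 = -3)
E(1, z(6, B(1, -3)))*1351 = -3*1351 = -4053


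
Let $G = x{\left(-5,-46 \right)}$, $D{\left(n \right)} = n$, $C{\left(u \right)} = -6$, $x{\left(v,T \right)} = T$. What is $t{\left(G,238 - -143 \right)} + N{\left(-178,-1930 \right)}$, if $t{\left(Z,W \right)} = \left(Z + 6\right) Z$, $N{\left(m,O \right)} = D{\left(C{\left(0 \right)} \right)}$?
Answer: $1834$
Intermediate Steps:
$N{\left(m,O \right)} = -6$
$G = -46$
$t{\left(Z,W \right)} = Z \left(6 + Z\right)$ ($t{\left(Z,W \right)} = \left(6 + Z\right) Z = Z \left(6 + Z\right)$)
$t{\left(G,238 - -143 \right)} + N{\left(-178,-1930 \right)} = - 46 \left(6 - 46\right) - 6 = \left(-46\right) \left(-40\right) - 6 = 1840 - 6 = 1834$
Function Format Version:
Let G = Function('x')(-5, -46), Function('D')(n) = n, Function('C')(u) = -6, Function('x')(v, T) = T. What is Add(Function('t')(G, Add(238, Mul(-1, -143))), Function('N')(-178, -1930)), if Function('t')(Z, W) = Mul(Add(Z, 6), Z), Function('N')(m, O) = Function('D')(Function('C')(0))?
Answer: 1834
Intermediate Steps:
Function('N')(m, O) = -6
G = -46
Function('t')(Z, W) = Mul(Z, Add(6, Z)) (Function('t')(Z, W) = Mul(Add(6, Z), Z) = Mul(Z, Add(6, Z)))
Add(Function('t')(G, Add(238, Mul(-1, -143))), Function('N')(-178, -1930)) = Add(Mul(-46, Add(6, -46)), -6) = Add(Mul(-46, -40), -6) = Add(1840, -6) = 1834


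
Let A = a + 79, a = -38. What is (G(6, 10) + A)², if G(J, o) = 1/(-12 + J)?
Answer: 60025/36 ≈ 1667.4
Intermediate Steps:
A = 41 (A = -38 + 79 = 41)
(G(6, 10) + A)² = (1/(-12 + 6) + 41)² = (1/(-6) + 41)² = (-⅙ + 41)² = (245/6)² = 60025/36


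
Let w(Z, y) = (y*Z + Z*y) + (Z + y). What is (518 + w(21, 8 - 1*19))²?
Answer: 4356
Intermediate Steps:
w(Z, y) = Z + y + 2*Z*y (w(Z, y) = (Z*y + Z*y) + (Z + y) = 2*Z*y + (Z + y) = Z + y + 2*Z*y)
(518 + w(21, 8 - 1*19))² = (518 + (21 + (8 - 1*19) + 2*21*(8 - 1*19)))² = (518 + (21 + (8 - 19) + 2*21*(8 - 19)))² = (518 + (21 - 11 + 2*21*(-11)))² = (518 + (21 - 11 - 462))² = (518 - 452)² = 66² = 4356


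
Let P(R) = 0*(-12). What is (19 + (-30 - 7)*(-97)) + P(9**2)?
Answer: 3608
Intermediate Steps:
P(R) = 0
(19 + (-30 - 7)*(-97)) + P(9**2) = (19 + (-30 - 7)*(-97)) + 0 = (19 - 37*(-97)) + 0 = (19 + 3589) + 0 = 3608 + 0 = 3608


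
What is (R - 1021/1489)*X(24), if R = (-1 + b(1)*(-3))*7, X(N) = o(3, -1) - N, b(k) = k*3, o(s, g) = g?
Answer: 2631275/1489 ≈ 1767.1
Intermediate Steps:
b(k) = 3*k
X(N) = -1 - N
R = -70 (R = (-1 + (3*1)*(-3))*7 = (-1 + 3*(-3))*7 = (-1 - 9)*7 = -10*7 = -70)
(R - 1021/1489)*X(24) = (-70 - 1021/1489)*(-1 - 1*24) = (-70 - 1021*1/1489)*(-1 - 24) = (-70 - 1021/1489)*(-25) = -105251/1489*(-25) = 2631275/1489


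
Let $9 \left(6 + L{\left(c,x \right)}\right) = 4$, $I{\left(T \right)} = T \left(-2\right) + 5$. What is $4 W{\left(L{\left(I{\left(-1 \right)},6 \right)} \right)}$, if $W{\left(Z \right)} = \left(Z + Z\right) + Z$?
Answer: $- \frac{200}{3} \approx -66.667$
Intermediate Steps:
$I{\left(T \right)} = 5 - 2 T$ ($I{\left(T \right)} = - 2 T + 5 = 5 - 2 T$)
$L{\left(c,x \right)} = - \frac{50}{9}$ ($L{\left(c,x \right)} = -6 + \frac{1}{9} \cdot 4 = -6 + \frac{4}{9} = - \frac{50}{9}$)
$W{\left(Z \right)} = 3 Z$ ($W{\left(Z \right)} = 2 Z + Z = 3 Z$)
$4 W{\left(L{\left(I{\left(-1 \right)},6 \right)} \right)} = 4 \cdot 3 \left(- \frac{50}{9}\right) = 4 \left(- \frac{50}{3}\right) = - \frac{200}{3}$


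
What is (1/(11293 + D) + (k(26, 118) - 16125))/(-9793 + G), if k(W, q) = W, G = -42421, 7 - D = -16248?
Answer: 443495251/1438391272 ≈ 0.30833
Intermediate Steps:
D = 16255 (D = 7 - 1*(-16248) = 7 + 16248 = 16255)
(1/(11293 + D) + (k(26, 118) - 16125))/(-9793 + G) = (1/(11293 + 16255) + (26 - 16125))/(-9793 - 42421) = (1/27548 - 16099)/(-52214) = (1/27548 - 16099)*(-1/52214) = -443495251/27548*(-1/52214) = 443495251/1438391272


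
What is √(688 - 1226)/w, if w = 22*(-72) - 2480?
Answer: -I*√538/4064 ≈ -0.0057074*I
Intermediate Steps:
w = -4064 (w = -1584 - 2480 = -4064)
√(688 - 1226)/w = √(688 - 1226)/(-4064) = √(-538)*(-1/4064) = (I*√538)*(-1/4064) = -I*√538/4064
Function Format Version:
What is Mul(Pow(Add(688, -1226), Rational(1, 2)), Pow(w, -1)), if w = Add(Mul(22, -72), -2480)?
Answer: Mul(Rational(-1, 4064), I, Pow(538, Rational(1, 2))) ≈ Mul(-0.0057074, I)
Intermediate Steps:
w = -4064 (w = Add(-1584, -2480) = -4064)
Mul(Pow(Add(688, -1226), Rational(1, 2)), Pow(w, -1)) = Mul(Pow(Add(688, -1226), Rational(1, 2)), Pow(-4064, -1)) = Mul(Pow(-538, Rational(1, 2)), Rational(-1, 4064)) = Mul(Mul(I, Pow(538, Rational(1, 2))), Rational(-1, 4064)) = Mul(Rational(-1, 4064), I, Pow(538, Rational(1, 2)))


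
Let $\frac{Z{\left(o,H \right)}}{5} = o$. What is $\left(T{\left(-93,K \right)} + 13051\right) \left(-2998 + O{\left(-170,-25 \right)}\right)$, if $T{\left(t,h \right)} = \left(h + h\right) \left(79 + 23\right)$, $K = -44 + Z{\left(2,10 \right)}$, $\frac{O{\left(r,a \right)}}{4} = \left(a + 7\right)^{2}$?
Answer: $-10407730$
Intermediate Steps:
$Z{\left(o,H \right)} = 5 o$
$O{\left(r,a \right)} = 4 \left(7 + a\right)^{2}$ ($O{\left(r,a \right)} = 4 \left(a + 7\right)^{2} = 4 \left(7 + a\right)^{2}$)
$K = -34$ ($K = -44 + 5 \cdot 2 = -44 + 10 = -34$)
$T{\left(t,h \right)} = 204 h$ ($T{\left(t,h \right)} = 2 h 102 = 204 h$)
$\left(T{\left(-93,K \right)} + 13051\right) \left(-2998 + O{\left(-170,-25 \right)}\right) = \left(204 \left(-34\right) + 13051\right) \left(-2998 + 4 \left(7 - 25\right)^{2}\right) = \left(-6936 + 13051\right) \left(-2998 + 4 \left(-18\right)^{2}\right) = 6115 \left(-2998 + 4 \cdot 324\right) = 6115 \left(-2998 + 1296\right) = 6115 \left(-1702\right) = -10407730$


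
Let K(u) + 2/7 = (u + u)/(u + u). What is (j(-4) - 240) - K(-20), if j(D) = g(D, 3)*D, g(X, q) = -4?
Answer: -1573/7 ≈ -224.71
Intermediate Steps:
j(D) = -4*D
K(u) = 5/7 (K(u) = -2/7 + (u + u)/(u + u) = -2/7 + (2*u)/((2*u)) = -2/7 + (2*u)*(1/(2*u)) = -2/7 + 1 = 5/7)
(j(-4) - 240) - K(-20) = (-4*(-4) - 240) - 1*5/7 = (16 - 240) - 5/7 = -224 - 5/7 = -1573/7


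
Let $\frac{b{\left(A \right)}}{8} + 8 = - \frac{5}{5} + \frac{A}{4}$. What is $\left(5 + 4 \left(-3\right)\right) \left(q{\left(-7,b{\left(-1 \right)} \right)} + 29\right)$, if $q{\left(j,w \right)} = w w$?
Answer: $-38535$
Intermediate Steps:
$b{\left(A \right)} = -72 + 2 A$ ($b{\left(A \right)} = -64 + 8 \left(- \frac{5}{5} + \frac{A}{4}\right) = -64 + 8 \left(\left(-5\right) \frac{1}{5} + A \frac{1}{4}\right) = -64 + 8 \left(-1 + \frac{A}{4}\right) = -64 + \left(-8 + 2 A\right) = -72 + 2 A$)
$q{\left(j,w \right)} = w^{2}$
$\left(5 + 4 \left(-3\right)\right) \left(q{\left(-7,b{\left(-1 \right)} \right)} + 29\right) = \left(5 + 4 \left(-3\right)\right) \left(\left(-72 + 2 \left(-1\right)\right)^{2} + 29\right) = \left(5 - 12\right) \left(\left(-72 - 2\right)^{2} + 29\right) = - 7 \left(\left(-74\right)^{2} + 29\right) = - 7 \left(5476 + 29\right) = \left(-7\right) 5505 = -38535$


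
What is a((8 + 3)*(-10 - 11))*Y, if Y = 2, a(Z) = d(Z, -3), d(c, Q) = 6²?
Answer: 72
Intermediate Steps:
d(c, Q) = 36
a(Z) = 36
a((8 + 3)*(-10 - 11))*Y = 36*2 = 72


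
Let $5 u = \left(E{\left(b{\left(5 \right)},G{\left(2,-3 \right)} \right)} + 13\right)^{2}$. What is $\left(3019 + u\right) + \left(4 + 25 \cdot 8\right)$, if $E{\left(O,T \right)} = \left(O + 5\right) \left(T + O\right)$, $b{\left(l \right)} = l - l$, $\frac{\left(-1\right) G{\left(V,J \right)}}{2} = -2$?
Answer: $\frac{17204}{5} \approx 3440.8$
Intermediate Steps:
$G{\left(V,J \right)} = 4$ ($G{\left(V,J \right)} = \left(-2\right) \left(-2\right) = 4$)
$b{\left(l \right)} = 0$
$E{\left(O,T \right)} = \left(5 + O\right) \left(O + T\right)$
$u = \frac{1089}{5}$ ($u = \frac{\left(\left(0^{2} + 5 \cdot 0 + 5 \cdot 4 + 0 \cdot 4\right) + 13\right)^{2}}{5} = \frac{\left(\left(0 + 0 + 20 + 0\right) + 13\right)^{2}}{5} = \frac{\left(20 + 13\right)^{2}}{5} = \frac{33^{2}}{5} = \frac{1}{5} \cdot 1089 = \frac{1089}{5} \approx 217.8$)
$\left(3019 + u\right) + \left(4 + 25 \cdot 8\right) = \left(3019 + \frac{1089}{5}\right) + \left(4 + 25 \cdot 8\right) = \frac{16184}{5} + \left(4 + 200\right) = \frac{16184}{5} + 204 = \frac{17204}{5}$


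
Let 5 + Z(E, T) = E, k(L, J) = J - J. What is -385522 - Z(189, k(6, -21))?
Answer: -385706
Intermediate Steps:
k(L, J) = 0
Z(E, T) = -5 + E
-385522 - Z(189, k(6, -21)) = -385522 - (-5 + 189) = -385522 - 1*184 = -385522 - 184 = -385706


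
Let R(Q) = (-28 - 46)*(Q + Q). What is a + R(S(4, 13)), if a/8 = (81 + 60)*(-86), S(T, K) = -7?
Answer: -95972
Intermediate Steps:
R(Q) = -148*Q
a = -97008 (a = 8*((81 + 60)*(-86)) = 8*(141*(-86)) = 8*(-12126) = -97008)
a + R(S(4, 13)) = -97008 - 148*(-7) = -97008 + 1036 = -95972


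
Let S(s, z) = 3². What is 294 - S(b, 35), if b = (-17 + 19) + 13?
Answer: 285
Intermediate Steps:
b = 15 (b = 2 + 13 = 15)
S(s, z) = 9
294 - S(b, 35) = 294 - 1*9 = 294 - 9 = 285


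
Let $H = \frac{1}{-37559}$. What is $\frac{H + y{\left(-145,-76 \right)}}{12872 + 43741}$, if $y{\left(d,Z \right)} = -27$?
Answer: $- \frac{1014094}{2126327667} \approx -0.00047692$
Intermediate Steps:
$H = - \frac{1}{37559} \approx -2.6625 \cdot 10^{-5}$
$\frac{H + y{\left(-145,-76 \right)}}{12872 + 43741} = \frac{- \frac{1}{37559} - 27}{12872 + 43741} = - \frac{1014094}{37559 \cdot 56613} = \left(- \frac{1014094}{37559}\right) \frac{1}{56613} = - \frac{1014094}{2126327667}$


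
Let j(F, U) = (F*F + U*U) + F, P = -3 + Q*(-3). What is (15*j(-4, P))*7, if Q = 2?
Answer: 9765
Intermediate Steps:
P = -9 (P = -3 + 2*(-3) = -3 - 6 = -9)
j(F, U) = F + F**2 + U**2 (j(F, U) = (F**2 + U**2) + F = F + F**2 + U**2)
(15*j(-4, P))*7 = (15*(-4 + (-4)**2 + (-9)**2))*7 = (15*(-4 + 16 + 81))*7 = (15*93)*7 = 1395*7 = 9765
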